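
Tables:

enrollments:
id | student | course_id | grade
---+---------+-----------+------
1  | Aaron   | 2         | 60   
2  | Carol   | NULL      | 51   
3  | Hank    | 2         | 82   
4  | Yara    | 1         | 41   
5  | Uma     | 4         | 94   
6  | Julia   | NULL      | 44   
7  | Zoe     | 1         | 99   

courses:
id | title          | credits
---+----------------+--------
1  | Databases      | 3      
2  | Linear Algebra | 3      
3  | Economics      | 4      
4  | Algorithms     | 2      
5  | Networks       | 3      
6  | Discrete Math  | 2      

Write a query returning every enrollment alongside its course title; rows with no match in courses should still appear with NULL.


LEFT JOIN keeps every row from enrollments (the left table); where course_id has no match in courses, the course columns become NULL. Walk through each enrollment:
  - enrollment 1 (Aaron): course_id=2 -> matches Linear Algebra
  - enrollment 2 (Carol): course_id=NULL, no match -> kept with NULL
  - enrollment 3 (Hank): course_id=2 -> matches Linear Algebra
  - enrollment 4 (Yara): course_id=1 -> matches Databases
  - enrollment 5 (Uma): course_id=4 -> matches Algorithms
  - enrollment 6 (Julia): course_id=NULL, no match -> kept with NULL
  - enrollment 7 (Zoe): course_id=1 -> matches Databases
All 7 rows appear; 2 have NULL course.

SQL:
SELECT a.student, b.title AS course
FROM enrollments a
LEFT JOIN courses b ON a.course_id = b.id

Result:
student | course        
--------+---------------
Aaron   | Linear Algebra
Carol   | NULL          
Hank    | Linear Algebra
Yara    | Databases     
Uma     | Algorithms    
Julia   | NULL          
Zoe     | Databases     


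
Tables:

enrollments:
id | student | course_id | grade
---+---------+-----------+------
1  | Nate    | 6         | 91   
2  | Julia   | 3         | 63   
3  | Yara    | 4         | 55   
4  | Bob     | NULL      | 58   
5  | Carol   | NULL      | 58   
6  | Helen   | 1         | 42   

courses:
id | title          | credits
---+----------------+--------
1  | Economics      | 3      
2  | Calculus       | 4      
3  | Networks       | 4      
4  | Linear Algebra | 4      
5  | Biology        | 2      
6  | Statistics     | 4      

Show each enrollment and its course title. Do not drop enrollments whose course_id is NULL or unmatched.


LEFT JOIN keeps every row from enrollments (the left table); where course_id has no match in courses, the course columns become NULL. Walk through each enrollment:
  - enrollment 1 (Nate): course_id=6 -> matches Statistics
  - enrollment 2 (Julia): course_id=3 -> matches Networks
  - enrollment 3 (Yara): course_id=4 -> matches Linear Algebra
  - enrollment 4 (Bob): course_id=NULL, no match -> kept with NULL
  - enrollment 5 (Carol): course_id=NULL, no match -> kept with NULL
  - enrollment 6 (Helen): course_id=1 -> matches Economics
All 6 rows appear; 2 have NULL course.

SQL:
SELECT a.student, b.title AS course
FROM enrollments a
LEFT JOIN courses b ON a.course_id = b.id

Result:
student | course        
--------+---------------
Nate    | Statistics    
Julia   | Networks      
Yara    | Linear Algebra
Bob     | NULL          
Carol   | NULL          
Helen   | Economics     


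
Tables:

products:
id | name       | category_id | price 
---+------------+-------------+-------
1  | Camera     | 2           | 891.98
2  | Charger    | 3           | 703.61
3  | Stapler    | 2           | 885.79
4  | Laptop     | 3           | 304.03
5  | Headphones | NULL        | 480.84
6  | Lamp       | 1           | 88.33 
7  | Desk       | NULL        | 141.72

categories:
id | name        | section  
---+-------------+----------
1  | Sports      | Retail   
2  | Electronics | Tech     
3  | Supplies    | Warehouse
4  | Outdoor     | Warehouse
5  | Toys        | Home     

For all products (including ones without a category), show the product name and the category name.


LEFT JOIN keeps every row from products (the left table); where category_id has no match in categories, the category columns become NULL. Walk through each product:
  - product 1 (Camera): category_id=2 -> matches Electronics
  - product 2 (Charger): category_id=3 -> matches Supplies
  - product 3 (Stapler): category_id=2 -> matches Electronics
  - product 4 (Laptop): category_id=3 -> matches Supplies
  - product 5 (Headphones): category_id=NULL, no match -> kept with NULL
  - product 6 (Lamp): category_id=1 -> matches Sports
  - product 7 (Desk): category_id=NULL, no match -> kept with NULL
All 7 rows appear; 2 have NULL category.

SQL:
SELECT a.name, b.name AS category
FROM products a
LEFT JOIN categories b ON a.category_id = b.id

Result:
name       | category   
-----------+------------
Camera     | Electronics
Charger    | Supplies   
Stapler    | Electronics
Laptop     | Supplies   
Headphones | NULL       
Lamp       | Sports     
Desk       | NULL       


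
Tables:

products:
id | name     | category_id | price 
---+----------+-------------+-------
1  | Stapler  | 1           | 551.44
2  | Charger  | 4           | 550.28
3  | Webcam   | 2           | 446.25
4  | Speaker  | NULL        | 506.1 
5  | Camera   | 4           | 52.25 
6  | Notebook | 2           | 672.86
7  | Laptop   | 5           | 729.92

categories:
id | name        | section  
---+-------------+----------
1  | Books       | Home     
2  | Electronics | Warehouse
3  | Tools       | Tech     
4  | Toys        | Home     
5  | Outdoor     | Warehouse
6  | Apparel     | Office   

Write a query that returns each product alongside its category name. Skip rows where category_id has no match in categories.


INNER JOIN keeps only products rows whose category_id matches an id in categories. Walk through each product:
  - product 1 (Stapler): category_id=1 -> matches Books
  - product 2 (Charger): category_id=4 -> matches Toys
  - product 3 (Webcam): category_id=2 -> matches Electronics
  - product 4 (Speaker): category_id=NULL, no match -> dropped
  - product 5 (Camera): category_id=4 -> matches Toys
  - product 6 (Notebook): category_id=2 -> matches Electronics
  - product 7 (Laptop): category_id=5 -> matches Outdoor
So 1 of 7 rows is dropped.

SQL:
SELECT a.name, b.name AS category
FROM products a
INNER JOIN categories b ON a.category_id = b.id

Result:
name     | category   
---------+------------
Stapler  | Books      
Charger  | Toys       
Webcam   | Electronics
Camera   | Toys       
Notebook | Electronics
Laptop   | Outdoor    


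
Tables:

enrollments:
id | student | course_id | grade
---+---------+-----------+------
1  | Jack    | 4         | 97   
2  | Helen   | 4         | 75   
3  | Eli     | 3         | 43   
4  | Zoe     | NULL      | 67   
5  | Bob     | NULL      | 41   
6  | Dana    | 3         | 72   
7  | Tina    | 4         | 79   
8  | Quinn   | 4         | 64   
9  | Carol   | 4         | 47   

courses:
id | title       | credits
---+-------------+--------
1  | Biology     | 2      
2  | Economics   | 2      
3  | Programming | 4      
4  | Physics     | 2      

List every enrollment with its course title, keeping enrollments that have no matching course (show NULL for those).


LEFT JOIN keeps every row from enrollments (the left table); where course_id has no match in courses, the course columns become NULL. Walk through each enrollment:
  - enrollment 1 (Jack): course_id=4 -> matches Physics
  - enrollment 2 (Helen): course_id=4 -> matches Physics
  - enrollment 3 (Eli): course_id=3 -> matches Programming
  - enrollment 4 (Zoe): course_id=NULL, no match -> kept with NULL
  - enrollment 5 (Bob): course_id=NULL, no match -> kept with NULL
  - enrollment 6 (Dana): course_id=3 -> matches Programming
  - enrollment 7 (Tina): course_id=4 -> matches Physics
  - enrollment 8 (Quinn): course_id=4 -> matches Physics
  - enrollment 9 (Carol): course_id=4 -> matches Physics
All 9 rows appear; 2 have NULL course.

SQL:
SELECT a.student, b.title AS course
FROM enrollments a
LEFT JOIN courses b ON a.course_id = b.id

Result:
student | course     
--------+------------
Jack    | Physics    
Helen   | Physics    
Eli     | Programming
Zoe     | NULL       
Bob     | NULL       
Dana    | Programming
Tina    | Physics    
Quinn   | Physics    
Carol   | Physics    


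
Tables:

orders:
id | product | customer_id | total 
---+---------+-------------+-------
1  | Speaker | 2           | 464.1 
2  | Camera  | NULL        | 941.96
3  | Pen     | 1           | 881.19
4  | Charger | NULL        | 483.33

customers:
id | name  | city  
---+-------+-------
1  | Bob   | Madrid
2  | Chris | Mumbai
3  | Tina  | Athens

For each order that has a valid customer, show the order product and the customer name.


INNER JOIN keeps only orders rows whose customer_id matches an id in customers. Walk through each order:
  - order 1 (Speaker): customer_id=2 -> matches Chris
  - order 2 (Camera): customer_id=NULL, no match -> dropped
  - order 3 (Pen): customer_id=1 -> matches Bob
  - order 4 (Charger): customer_id=NULL, no match -> dropped
So 2 of 4 rows are dropped.

SQL:
SELECT a.product, b.name AS customer
FROM orders a
INNER JOIN customers b ON a.customer_id = b.id

Result:
product | customer
--------+---------
Speaker | Chris   
Pen     | Bob     


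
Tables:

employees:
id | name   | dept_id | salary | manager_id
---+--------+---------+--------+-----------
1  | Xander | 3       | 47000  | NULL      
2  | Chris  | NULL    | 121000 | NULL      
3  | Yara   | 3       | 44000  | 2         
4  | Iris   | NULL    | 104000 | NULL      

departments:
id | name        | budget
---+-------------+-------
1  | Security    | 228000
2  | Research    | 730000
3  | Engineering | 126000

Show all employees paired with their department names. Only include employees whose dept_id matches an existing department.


INNER JOIN keeps only employees rows whose dept_id matches an id in departments. Walk through each employee:
  - employee 1 (Xander): dept_id=3 -> matches Engineering
  - employee 2 (Chris): dept_id=NULL, no match -> dropped
  - employee 3 (Yara): dept_id=3 -> matches Engineering
  - employee 4 (Iris): dept_id=NULL, no match -> dropped
So 2 of 4 rows are dropped.

SQL:
SELECT a.name, b.name AS department
FROM employees a
INNER JOIN departments b ON a.dept_id = b.id

Result:
name   | department 
-------+------------
Xander | Engineering
Yara   | Engineering


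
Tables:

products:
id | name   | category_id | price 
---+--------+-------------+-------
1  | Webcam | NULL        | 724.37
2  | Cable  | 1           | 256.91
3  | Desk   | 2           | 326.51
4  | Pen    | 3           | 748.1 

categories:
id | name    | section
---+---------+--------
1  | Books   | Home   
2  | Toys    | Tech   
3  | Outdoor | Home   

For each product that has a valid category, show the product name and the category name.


INNER JOIN keeps only products rows whose category_id matches an id in categories. Walk through each product:
  - product 1 (Webcam): category_id=NULL, no match -> dropped
  - product 2 (Cable): category_id=1 -> matches Books
  - product 3 (Desk): category_id=2 -> matches Toys
  - product 4 (Pen): category_id=3 -> matches Outdoor
So 1 of 4 rows is dropped.

SQL:
SELECT a.name, b.name AS category
FROM products a
INNER JOIN categories b ON a.category_id = b.id

Result:
name  | category
------+---------
Cable | Books   
Desk  | Toys    
Pen   | Outdoor 


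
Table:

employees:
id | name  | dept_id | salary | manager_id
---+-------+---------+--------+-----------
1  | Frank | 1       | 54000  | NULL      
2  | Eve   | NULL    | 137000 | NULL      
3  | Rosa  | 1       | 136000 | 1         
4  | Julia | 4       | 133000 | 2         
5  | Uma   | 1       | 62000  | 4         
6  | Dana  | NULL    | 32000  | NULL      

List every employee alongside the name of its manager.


This is a self-join: employees is joined to a second copy of itself, matching each row's manager_id to another row's id. Use LEFT JOIN so rows with manager_id=NULL are kept.
  - employee 1 (Frank): manager_id=NULL -> NULL
  - employee 2 (Eve): manager_id=NULL -> NULL
  - employee 3 (Rosa): manager_id=1 -> Frank
  - employee 4 (Julia): manager_id=2 -> Eve
  - employee 5 (Uma): manager_id=4 -> Julia
  - employee 6 (Dana): manager_id=NULL -> NULL

SQL:
SELECT a.name AS item, b.name AS manager
FROM employees a
LEFT JOIN employees b ON a.manager_id = b.id

Result:
item  | manager
------+--------
Frank | NULL   
Eve   | NULL   
Rosa  | Frank  
Julia | Eve    
Uma   | Julia  
Dana  | NULL   


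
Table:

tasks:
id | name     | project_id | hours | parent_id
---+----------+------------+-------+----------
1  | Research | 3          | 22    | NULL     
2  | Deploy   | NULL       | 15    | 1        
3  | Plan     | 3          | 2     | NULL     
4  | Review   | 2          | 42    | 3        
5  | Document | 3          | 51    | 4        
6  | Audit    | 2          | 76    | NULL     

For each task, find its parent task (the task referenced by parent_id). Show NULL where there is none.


This is a self-join: tasks is joined to a second copy of itself, matching each row's parent_id to another row's id. Use LEFT JOIN so rows with parent_id=NULL are kept.
  - task 1 (Research): parent_id=NULL -> NULL
  - task 2 (Deploy): parent_id=1 -> Research
  - task 3 (Plan): parent_id=NULL -> NULL
  - task 4 (Review): parent_id=3 -> Plan
  - task 5 (Document): parent_id=4 -> Review
  - task 6 (Audit): parent_id=NULL -> NULL

SQL:
SELECT a.name AS item, b.name AS parent
FROM tasks a
LEFT JOIN tasks b ON a.parent_id = b.id

Result:
item     | parent  
---------+---------
Research | NULL    
Deploy   | Research
Plan     | NULL    
Review   | Plan    
Document | Review  
Audit    | NULL    


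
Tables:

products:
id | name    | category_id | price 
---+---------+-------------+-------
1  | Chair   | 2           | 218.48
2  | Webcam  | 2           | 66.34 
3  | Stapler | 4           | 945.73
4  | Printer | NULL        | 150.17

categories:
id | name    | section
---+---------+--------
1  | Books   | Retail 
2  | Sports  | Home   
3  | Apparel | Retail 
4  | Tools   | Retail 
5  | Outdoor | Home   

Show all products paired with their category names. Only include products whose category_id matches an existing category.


INNER JOIN keeps only products rows whose category_id matches an id in categories. Walk through each product:
  - product 1 (Chair): category_id=2 -> matches Sports
  - product 2 (Webcam): category_id=2 -> matches Sports
  - product 3 (Stapler): category_id=4 -> matches Tools
  - product 4 (Printer): category_id=NULL, no match -> dropped
So 1 of 4 rows is dropped.

SQL:
SELECT a.name, b.name AS category
FROM products a
INNER JOIN categories b ON a.category_id = b.id

Result:
name    | category
--------+---------
Chair   | Sports  
Webcam  | Sports  
Stapler | Tools   


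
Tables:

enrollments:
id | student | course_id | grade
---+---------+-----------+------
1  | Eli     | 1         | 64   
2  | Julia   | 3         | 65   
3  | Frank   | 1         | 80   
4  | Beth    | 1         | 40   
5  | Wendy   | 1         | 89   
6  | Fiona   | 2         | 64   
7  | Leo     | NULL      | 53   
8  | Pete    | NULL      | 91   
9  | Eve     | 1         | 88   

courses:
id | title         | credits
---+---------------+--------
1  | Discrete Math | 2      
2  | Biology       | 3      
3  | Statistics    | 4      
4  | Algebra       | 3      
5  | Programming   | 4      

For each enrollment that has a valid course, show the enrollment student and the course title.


INNER JOIN keeps only enrollments rows whose course_id matches an id in courses. Walk through each enrollment:
  - enrollment 1 (Eli): course_id=1 -> matches Discrete Math
  - enrollment 2 (Julia): course_id=3 -> matches Statistics
  - enrollment 3 (Frank): course_id=1 -> matches Discrete Math
  - enrollment 4 (Beth): course_id=1 -> matches Discrete Math
  - enrollment 5 (Wendy): course_id=1 -> matches Discrete Math
  - enrollment 6 (Fiona): course_id=2 -> matches Biology
  - enrollment 7 (Leo): course_id=NULL, no match -> dropped
  - enrollment 8 (Pete): course_id=NULL, no match -> dropped
  - enrollment 9 (Eve): course_id=1 -> matches Discrete Math
So 2 of 9 rows are dropped.

SQL:
SELECT a.student, b.title AS course
FROM enrollments a
INNER JOIN courses b ON a.course_id = b.id

Result:
student | course       
--------+--------------
Eli     | Discrete Math
Julia   | Statistics   
Frank   | Discrete Math
Beth    | Discrete Math
Wendy   | Discrete Math
Fiona   | Biology      
Eve     | Discrete Math


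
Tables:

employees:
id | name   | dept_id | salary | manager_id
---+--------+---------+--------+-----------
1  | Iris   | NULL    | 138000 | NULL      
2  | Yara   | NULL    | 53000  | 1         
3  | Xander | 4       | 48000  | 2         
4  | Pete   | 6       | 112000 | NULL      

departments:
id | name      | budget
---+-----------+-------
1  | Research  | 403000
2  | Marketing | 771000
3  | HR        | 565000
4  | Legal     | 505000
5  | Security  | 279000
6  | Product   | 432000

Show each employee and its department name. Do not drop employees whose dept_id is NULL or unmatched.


LEFT JOIN keeps every row from employees (the left table); where dept_id has no match in departments, the department columns become NULL. Walk through each employee:
  - employee 1 (Iris): dept_id=NULL, no match -> kept with NULL
  - employee 2 (Yara): dept_id=NULL, no match -> kept with NULL
  - employee 3 (Xander): dept_id=4 -> matches Legal
  - employee 4 (Pete): dept_id=6 -> matches Product
All 4 rows appear; 2 have NULL department.

SQL:
SELECT a.name, b.name AS department
FROM employees a
LEFT JOIN departments b ON a.dept_id = b.id

Result:
name   | department
-------+-----------
Iris   | NULL      
Yara   | NULL      
Xander | Legal     
Pete   | Product   


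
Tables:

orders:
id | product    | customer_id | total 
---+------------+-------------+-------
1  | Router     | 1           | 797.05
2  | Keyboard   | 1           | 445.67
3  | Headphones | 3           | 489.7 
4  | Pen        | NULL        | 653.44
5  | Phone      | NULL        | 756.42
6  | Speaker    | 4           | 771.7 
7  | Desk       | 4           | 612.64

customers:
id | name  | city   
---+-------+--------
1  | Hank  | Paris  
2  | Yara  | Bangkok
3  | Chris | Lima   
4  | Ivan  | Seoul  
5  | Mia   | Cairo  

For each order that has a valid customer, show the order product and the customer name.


INNER JOIN keeps only orders rows whose customer_id matches an id in customers. Walk through each order:
  - order 1 (Router): customer_id=1 -> matches Hank
  - order 2 (Keyboard): customer_id=1 -> matches Hank
  - order 3 (Headphones): customer_id=3 -> matches Chris
  - order 4 (Pen): customer_id=NULL, no match -> dropped
  - order 5 (Phone): customer_id=NULL, no match -> dropped
  - order 6 (Speaker): customer_id=4 -> matches Ivan
  - order 7 (Desk): customer_id=4 -> matches Ivan
So 2 of 7 rows are dropped.

SQL:
SELECT a.product, b.name AS customer
FROM orders a
INNER JOIN customers b ON a.customer_id = b.id

Result:
product    | customer
-----------+---------
Router     | Hank    
Keyboard   | Hank    
Headphones | Chris   
Speaker    | Ivan    
Desk       | Ivan    


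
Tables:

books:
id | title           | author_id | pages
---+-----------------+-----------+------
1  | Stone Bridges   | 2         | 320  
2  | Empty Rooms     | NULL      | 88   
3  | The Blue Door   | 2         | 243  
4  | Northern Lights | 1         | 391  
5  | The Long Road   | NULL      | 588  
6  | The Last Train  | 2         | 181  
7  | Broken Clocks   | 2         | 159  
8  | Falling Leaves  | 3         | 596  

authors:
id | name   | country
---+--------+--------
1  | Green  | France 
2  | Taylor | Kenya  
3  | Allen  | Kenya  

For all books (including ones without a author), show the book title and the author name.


LEFT JOIN keeps every row from books (the left table); where author_id has no match in authors, the author columns become NULL. Walk through each book:
  - book 1 (Stone Bridges): author_id=2 -> matches Taylor
  - book 2 (Empty Rooms): author_id=NULL, no match -> kept with NULL
  - book 3 (The Blue Door): author_id=2 -> matches Taylor
  - book 4 (Northern Lights): author_id=1 -> matches Green
  - book 5 (The Long Road): author_id=NULL, no match -> kept with NULL
  - book 6 (The Last Train): author_id=2 -> matches Taylor
  - book 7 (Broken Clocks): author_id=2 -> matches Taylor
  - book 8 (Falling Leaves): author_id=3 -> matches Allen
All 8 rows appear; 2 have NULL author.

SQL:
SELECT a.title, b.name AS author
FROM books a
LEFT JOIN authors b ON a.author_id = b.id

Result:
title           | author
----------------+-------
Stone Bridges   | Taylor
Empty Rooms     | NULL  
The Blue Door   | Taylor
Northern Lights | Green 
The Long Road   | NULL  
The Last Train  | Taylor
Broken Clocks   | Taylor
Falling Leaves  | Allen 


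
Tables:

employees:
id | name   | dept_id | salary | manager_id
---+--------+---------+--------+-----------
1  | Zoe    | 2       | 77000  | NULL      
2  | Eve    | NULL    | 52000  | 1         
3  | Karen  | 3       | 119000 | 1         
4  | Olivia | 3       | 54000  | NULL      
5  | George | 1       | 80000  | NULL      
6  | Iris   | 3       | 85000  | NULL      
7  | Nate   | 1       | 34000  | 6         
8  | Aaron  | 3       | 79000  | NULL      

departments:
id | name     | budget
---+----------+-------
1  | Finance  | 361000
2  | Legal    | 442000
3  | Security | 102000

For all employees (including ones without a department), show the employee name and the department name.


LEFT JOIN keeps every row from employees (the left table); where dept_id has no match in departments, the department columns become NULL. Walk through each employee:
  - employee 1 (Zoe): dept_id=2 -> matches Legal
  - employee 2 (Eve): dept_id=NULL, no match -> kept with NULL
  - employee 3 (Karen): dept_id=3 -> matches Security
  - employee 4 (Olivia): dept_id=3 -> matches Security
  - employee 5 (George): dept_id=1 -> matches Finance
  - employee 6 (Iris): dept_id=3 -> matches Security
  - employee 7 (Nate): dept_id=1 -> matches Finance
  - employee 8 (Aaron): dept_id=3 -> matches Security
All 8 rows appear; 1 has NULL department.

SQL:
SELECT a.name, b.name AS department
FROM employees a
LEFT JOIN departments b ON a.dept_id = b.id

Result:
name   | department
-------+-----------
Zoe    | Legal     
Eve    | NULL      
Karen  | Security  
Olivia | Security  
George | Finance   
Iris   | Security  
Nate   | Finance   
Aaron  | Security  


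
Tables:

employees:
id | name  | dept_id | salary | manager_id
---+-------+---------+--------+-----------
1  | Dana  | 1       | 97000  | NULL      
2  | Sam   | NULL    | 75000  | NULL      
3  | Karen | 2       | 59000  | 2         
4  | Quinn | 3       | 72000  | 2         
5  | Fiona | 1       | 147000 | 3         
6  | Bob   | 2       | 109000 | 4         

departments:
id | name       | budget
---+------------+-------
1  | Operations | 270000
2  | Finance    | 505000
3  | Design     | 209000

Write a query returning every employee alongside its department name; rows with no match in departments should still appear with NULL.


LEFT JOIN keeps every row from employees (the left table); where dept_id has no match in departments, the department columns become NULL. Walk through each employee:
  - employee 1 (Dana): dept_id=1 -> matches Operations
  - employee 2 (Sam): dept_id=NULL, no match -> kept with NULL
  - employee 3 (Karen): dept_id=2 -> matches Finance
  - employee 4 (Quinn): dept_id=3 -> matches Design
  - employee 5 (Fiona): dept_id=1 -> matches Operations
  - employee 6 (Bob): dept_id=2 -> matches Finance
All 6 rows appear; 1 has NULL department.

SQL:
SELECT a.name, b.name AS department
FROM employees a
LEFT JOIN departments b ON a.dept_id = b.id

Result:
name  | department
------+-----------
Dana  | Operations
Sam   | NULL      
Karen | Finance   
Quinn | Design    
Fiona | Operations
Bob   | Finance   


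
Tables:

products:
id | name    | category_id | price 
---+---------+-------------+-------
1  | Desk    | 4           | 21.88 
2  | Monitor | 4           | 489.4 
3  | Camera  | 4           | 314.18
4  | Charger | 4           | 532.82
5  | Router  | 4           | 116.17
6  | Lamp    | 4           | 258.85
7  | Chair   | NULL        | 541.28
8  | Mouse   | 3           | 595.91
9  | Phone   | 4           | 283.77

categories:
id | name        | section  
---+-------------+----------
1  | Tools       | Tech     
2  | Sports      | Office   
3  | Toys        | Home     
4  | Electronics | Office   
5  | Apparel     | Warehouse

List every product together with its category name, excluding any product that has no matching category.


INNER JOIN keeps only products rows whose category_id matches an id in categories. Walk through each product:
  - product 1 (Desk): category_id=4 -> matches Electronics
  - product 2 (Monitor): category_id=4 -> matches Electronics
  - product 3 (Camera): category_id=4 -> matches Electronics
  - product 4 (Charger): category_id=4 -> matches Electronics
  - product 5 (Router): category_id=4 -> matches Electronics
  - product 6 (Lamp): category_id=4 -> matches Electronics
  - product 7 (Chair): category_id=NULL, no match -> dropped
  - product 8 (Mouse): category_id=3 -> matches Toys
  - product 9 (Phone): category_id=4 -> matches Electronics
So 1 of 9 rows is dropped.

SQL:
SELECT a.name, b.name AS category
FROM products a
INNER JOIN categories b ON a.category_id = b.id

Result:
name    | category   
--------+------------
Desk    | Electronics
Monitor | Electronics
Camera  | Electronics
Charger | Electronics
Router  | Electronics
Lamp    | Electronics
Mouse   | Toys       
Phone   | Electronics


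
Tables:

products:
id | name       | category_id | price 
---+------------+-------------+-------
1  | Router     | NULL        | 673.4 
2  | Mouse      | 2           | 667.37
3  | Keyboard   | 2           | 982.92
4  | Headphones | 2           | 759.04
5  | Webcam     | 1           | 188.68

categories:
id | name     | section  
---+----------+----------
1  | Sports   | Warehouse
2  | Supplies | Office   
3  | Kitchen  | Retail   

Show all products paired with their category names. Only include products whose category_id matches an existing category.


INNER JOIN keeps only products rows whose category_id matches an id in categories. Walk through each product:
  - product 1 (Router): category_id=NULL, no match -> dropped
  - product 2 (Mouse): category_id=2 -> matches Supplies
  - product 3 (Keyboard): category_id=2 -> matches Supplies
  - product 4 (Headphones): category_id=2 -> matches Supplies
  - product 5 (Webcam): category_id=1 -> matches Sports
So 1 of 5 rows is dropped.

SQL:
SELECT a.name, b.name AS category
FROM products a
INNER JOIN categories b ON a.category_id = b.id

Result:
name       | category
-----------+---------
Mouse      | Supplies
Keyboard   | Supplies
Headphones | Supplies
Webcam     | Sports  


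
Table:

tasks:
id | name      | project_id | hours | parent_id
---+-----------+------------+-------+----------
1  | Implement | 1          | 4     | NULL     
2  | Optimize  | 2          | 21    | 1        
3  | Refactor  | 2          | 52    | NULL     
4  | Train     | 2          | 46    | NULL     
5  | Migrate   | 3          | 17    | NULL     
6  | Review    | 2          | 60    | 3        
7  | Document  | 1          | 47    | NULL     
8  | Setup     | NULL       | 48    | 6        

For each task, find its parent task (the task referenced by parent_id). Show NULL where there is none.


This is a self-join: tasks is joined to a second copy of itself, matching each row's parent_id to another row's id. Use LEFT JOIN so rows with parent_id=NULL are kept.
  - task 1 (Implement): parent_id=NULL -> NULL
  - task 2 (Optimize): parent_id=1 -> Implement
  - task 3 (Refactor): parent_id=NULL -> NULL
  - task 4 (Train): parent_id=NULL -> NULL
  - task 5 (Migrate): parent_id=NULL -> NULL
  - task 6 (Review): parent_id=3 -> Refactor
  - task 7 (Document): parent_id=NULL -> NULL
  - task 8 (Setup): parent_id=6 -> Review

SQL:
SELECT a.name AS item, b.name AS parent
FROM tasks a
LEFT JOIN tasks b ON a.parent_id = b.id

Result:
item      | parent   
----------+----------
Implement | NULL     
Optimize  | Implement
Refactor  | NULL     
Train     | NULL     
Migrate   | NULL     
Review    | Refactor 
Document  | NULL     
Setup     | Review   


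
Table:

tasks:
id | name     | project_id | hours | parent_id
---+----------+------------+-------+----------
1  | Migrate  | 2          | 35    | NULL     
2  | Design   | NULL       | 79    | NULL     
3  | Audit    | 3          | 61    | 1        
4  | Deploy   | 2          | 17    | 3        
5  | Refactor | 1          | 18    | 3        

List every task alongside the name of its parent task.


This is a self-join: tasks is joined to a second copy of itself, matching each row's parent_id to another row's id. Use LEFT JOIN so rows with parent_id=NULL are kept.
  - task 1 (Migrate): parent_id=NULL -> NULL
  - task 2 (Design): parent_id=NULL -> NULL
  - task 3 (Audit): parent_id=1 -> Migrate
  - task 4 (Deploy): parent_id=3 -> Audit
  - task 5 (Refactor): parent_id=3 -> Audit

SQL:
SELECT a.name AS item, b.name AS parent
FROM tasks a
LEFT JOIN tasks b ON a.parent_id = b.id

Result:
item     | parent 
---------+--------
Migrate  | NULL   
Design   | NULL   
Audit    | Migrate
Deploy   | Audit  
Refactor | Audit  


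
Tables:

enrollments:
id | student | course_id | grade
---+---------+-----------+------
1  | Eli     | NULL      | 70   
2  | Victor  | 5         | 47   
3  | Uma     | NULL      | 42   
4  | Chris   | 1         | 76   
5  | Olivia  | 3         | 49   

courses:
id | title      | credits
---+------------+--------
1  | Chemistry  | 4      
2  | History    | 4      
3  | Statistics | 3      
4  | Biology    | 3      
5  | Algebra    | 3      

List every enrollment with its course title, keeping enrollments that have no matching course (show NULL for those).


LEFT JOIN keeps every row from enrollments (the left table); where course_id has no match in courses, the course columns become NULL. Walk through each enrollment:
  - enrollment 1 (Eli): course_id=NULL, no match -> kept with NULL
  - enrollment 2 (Victor): course_id=5 -> matches Algebra
  - enrollment 3 (Uma): course_id=NULL, no match -> kept with NULL
  - enrollment 4 (Chris): course_id=1 -> matches Chemistry
  - enrollment 5 (Olivia): course_id=3 -> matches Statistics
All 5 rows appear; 2 have NULL course.

SQL:
SELECT a.student, b.title AS course
FROM enrollments a
LEFT JOIN courses b ON a.course_id = b.id

Result:
student | course    
--------+-----------
Eli     | NULL      
Victor  | Algebra   
Uma     | NULL      
Chris   | Chemistry 
Olivia  | Statistics


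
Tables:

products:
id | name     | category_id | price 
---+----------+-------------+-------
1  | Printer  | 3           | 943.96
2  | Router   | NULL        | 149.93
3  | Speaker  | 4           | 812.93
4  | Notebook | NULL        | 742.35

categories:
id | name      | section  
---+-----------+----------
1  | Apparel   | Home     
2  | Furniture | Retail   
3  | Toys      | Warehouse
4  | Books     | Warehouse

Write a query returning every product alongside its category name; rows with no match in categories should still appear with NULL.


LEFT JOIN keeps every row from products (the left table); where category_id has no match in categories, the category columns become NULL. Walk through each product:
  - product 1 (Printer): category_id=3 -> matches Toys
  - product 2 (Router): category_id=NULL, no match -> kept with NULL
  - product 3 (Speaker): category_id=4 -> matches Books
  - product 4 (Notebook): category_id=NULL, no match -> kept with NULL
All 4 rows appear; 2 have NULL category.

SQL:
SELECT a.name, b.name AS category
FROM products a
LEFT JOIN categories b ON a.category_id = b.id

Result:
name     | category
---------+---------
Printer  | Toys    
Router   | NULL    
Speaker  | Books   
Notebook | NULL    


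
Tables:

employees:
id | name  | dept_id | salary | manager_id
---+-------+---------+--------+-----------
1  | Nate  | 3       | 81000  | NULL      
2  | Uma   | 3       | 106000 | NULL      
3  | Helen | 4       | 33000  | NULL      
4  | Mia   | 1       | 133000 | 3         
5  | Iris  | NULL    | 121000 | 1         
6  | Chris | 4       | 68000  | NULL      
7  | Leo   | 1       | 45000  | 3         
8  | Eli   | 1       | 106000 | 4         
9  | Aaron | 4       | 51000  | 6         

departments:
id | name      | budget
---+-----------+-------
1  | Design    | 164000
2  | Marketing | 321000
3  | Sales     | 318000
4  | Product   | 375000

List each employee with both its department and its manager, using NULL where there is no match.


Two LEFT JOINs from the same base table employees: one to departments via dept_id, one to employees itself via manager_id. Both are LEFT so every employee is preserved.
Match against departments:
  - employee 1 (Nate): dept_id=3 -> matches Sales
  - employee 2 (Uma): dept_id=3 -> matches Sales
  - employee 3 (Helen): dept_id=4 -> matches Product
  - employee 4 (Mia): dept_id=1 -> matches Design
  - employee 5 (Iris): dept_id=NULL, no match -> kept with NULL
  - employee 6 (Chris): dept_id=4 -> matches Product
  - employee 7 (Leo): dept_id=1 -> matches Design
  - employee 8 (Eli): dept_id=1 -> matches Design
  - employee 9 (Aaron): dept_id=4 -> matches Product
Match against employees (self):
  - employee 1 (Nate): manager_id=NULL -> NULL
  - employee 2 (Uma): manager_id=NULL -> NULL
  - employee 3 (Helen): manager_id=NULL -> NULL
  - employee 4 (Mia): manager_id=3 -> Helen
  - employee 5 (Iris): manager_id=1 -> Nate
  - employee 6 (Chris): manager_id=NULL -> NULL
  - employee 7 (Leo): manager_id=3 -> Helen
  - employee 8 (Eli): manager_id=4 -> Mia
  - employee 9 (Aaron): manager_id=6 -> Chris

SQL:
SELECT a.name, b.name AS department, c.name AS manager
FROM employees a
LEFT JOIN departments b ON a.dept_id = b.id
LEFT JOIN employees c ON a.manager_id = c.id

Result:
name  | department | manager
------+------------+--------
Nate  | Sales      | NULL   
Uma   | Sales      | NULL   
Helen | Product    | NULL   
Mia   | Design     | Helen  
Iris  | NULL       | Nate   
Chris | Product    | NULL   
Leo   | Design     | Helen  
Eli   | Design     | Mia    
Aaron | Product    | Chris  


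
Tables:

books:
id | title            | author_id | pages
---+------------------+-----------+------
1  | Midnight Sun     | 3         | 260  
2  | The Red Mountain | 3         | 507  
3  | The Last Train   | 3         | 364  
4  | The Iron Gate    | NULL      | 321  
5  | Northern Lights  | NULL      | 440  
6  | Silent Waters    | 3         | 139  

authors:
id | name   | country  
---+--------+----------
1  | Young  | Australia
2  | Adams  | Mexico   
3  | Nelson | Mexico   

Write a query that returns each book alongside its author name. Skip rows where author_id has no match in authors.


INNER JOIN keeps only books rows whose author_id matches an id in authors. Walk through each book:
  - book 1 (Midnight Sun): author_id=3 -> matches Nelson
  - book 2 (The Red Mountain): author_id=3 -> matches Nelson
  - book 3 (The Last Train): author_id=3 -> matches Nelson
  - book 4 (The Iron Gate): author_id=NULL, no match -> dropped
  - book 5 (Northern Lights): author_id=NULL, no match -> dropped
  - book 6 (Silent Waters): author_id=3 -> matches Nelson
So 2 of 6 rows are dropped.

SQL:
SELECT a.title, b.name AS author
FROM books a
INNER JOIN authors b ON a.author_id = b.id

Result:
title            | author
-----------------+-------
Midnight Sun     | Nelson
The Red Mountain | Nelson
The Last Train   | Nelson
Silent Waters    | Nelson


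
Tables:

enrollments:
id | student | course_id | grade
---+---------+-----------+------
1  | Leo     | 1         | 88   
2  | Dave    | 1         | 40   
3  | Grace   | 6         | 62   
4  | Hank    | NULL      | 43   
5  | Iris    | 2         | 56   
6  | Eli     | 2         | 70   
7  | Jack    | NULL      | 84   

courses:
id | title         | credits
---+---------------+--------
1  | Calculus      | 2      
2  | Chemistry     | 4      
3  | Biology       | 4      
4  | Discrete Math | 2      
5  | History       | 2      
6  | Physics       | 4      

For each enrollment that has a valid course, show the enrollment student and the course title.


INNER JOIN keeps only enrollments rows whose course_id matches an id in courses. Walk through each enrollment:
  - enrollment 1 (Leo): course_id=1 -> matches Calculus
  - enrollment 2 (Dave): course_id=1 -> matches Calculus
  - enrollment 3 (Grace): course_id=6 -> matches Physics
  - enrollment 4 (Hank): course_id=NULL, no match -> dropped
  - enrollment 5 (Iris): course_id=2 -> matches Chemistry
  - enrollment 6 (Eli): course_id=2 -> matches Chemistry
  - enrollment 7 (Jack): course_id=NULL, no match -> dropped
So 2 of 7 rows are dropped.

SQL:
SELECT a.student, b.title AS course
FROM enrollments a
INNER JOIN courses b ON a.course_id = b.id

Result:
student | course   
--------+----------
Leo     | Calculus 
Dave    | Calculus 
Grace   | Physics  
Iris    | Chemistry
Eli     | Chemistry


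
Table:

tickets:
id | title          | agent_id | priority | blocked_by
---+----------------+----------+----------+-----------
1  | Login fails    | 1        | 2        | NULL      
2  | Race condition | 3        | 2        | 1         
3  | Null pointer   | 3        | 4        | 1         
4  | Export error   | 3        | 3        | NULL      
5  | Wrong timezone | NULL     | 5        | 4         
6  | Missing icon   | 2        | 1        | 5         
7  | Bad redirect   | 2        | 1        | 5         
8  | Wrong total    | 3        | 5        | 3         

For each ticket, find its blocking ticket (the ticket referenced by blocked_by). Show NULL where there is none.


This is a self-join: tickets is joined to a second copy of itself, matching each row's blocked_by to another row's id. Use LEFT JOIN so rows with blocked_by=NULL are kept.
  - ticket 1 (Login fails): blocked_by=NULL -> NULL
  - ticket 2 (Race condition): blocked_by=1 -> Login fails
  - ticket 3 (Null pointer): blocked_by=1 -> Login fails
  - ticket 4 (Export error): blocked_by=NULL -> NULL
  - ticket 5 (Wrong timezone): blocked_by=4 -> Export error
  - ticket 6 (Missing icon): blocked_by=5 -> Wrong timezone
  - ticket 7 (Bad redirect): blocked_by=5 -> Wrong timezone
  - ticket 8 (Wrong total): blocked_by=3 -> Null pointer

SQL:
SELECT a.title AS item, b.title AS blocked_by
FROM tickets a
LEFT JOIN tickets b ON a.blocked_by = b.id

Result:
item           | blocked_by    
---------------+---------------
Login fails    | NULL          
Race condition | Login fails   
Null pointer   | Login fails   
Export error   | NULL          
Wrong timezone | Export error  
Missing icon   | Wrong timezone
Bad redirect   | Wrong timezone
Wrong total    | Null pointer  


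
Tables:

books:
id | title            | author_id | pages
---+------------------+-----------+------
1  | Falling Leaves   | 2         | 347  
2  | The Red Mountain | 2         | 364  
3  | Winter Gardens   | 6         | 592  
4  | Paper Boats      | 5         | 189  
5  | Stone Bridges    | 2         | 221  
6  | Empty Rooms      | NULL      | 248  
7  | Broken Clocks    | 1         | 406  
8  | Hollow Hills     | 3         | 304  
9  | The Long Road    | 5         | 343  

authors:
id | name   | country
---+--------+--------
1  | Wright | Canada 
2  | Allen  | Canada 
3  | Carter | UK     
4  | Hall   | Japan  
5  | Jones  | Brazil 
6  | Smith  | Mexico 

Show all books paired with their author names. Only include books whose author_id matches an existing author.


INNER JOIN keeps only books rows whose author_id matches an id in authors. Walk through each book:
  - book 1 (Falling Leaves): author_id=2 -> matches Allen
  - book 2 (The Red Mountain): author_id=2 -> matches Allen
  - book 3 (Winter Gardens): author_id=6 -> matches Smith
  - book 4 (Paper Boats): author_id=5 -> matches Jones
  - book 5 (Stone Bridges): author_id=2 -> matches Allen
  - book 6 (Empty Rooms): author_id=NULL, no match -> dropped
  - book 7 (Broken Clocks): author_id=1 -> matches Wright
  - book 8 (Hollow Hills): author_id=3 -> matches Carter
  - book 9 (The Long Road): author_id=5 -> matches Jones
So 1 of 9 rows is dropped.

SQL:
SELECT a.title, b.name AS author
FROM books a
INNER JOIN authors b ON a.author_id = b.id

Result:
title            | author
-----------------+-------
Falling Leaves   | Allen 
The Red Mountain | Allen 
Winter Gardens   | Smith 
Paper Boats      | Jones 
Stone Bridges    | Allen 
Broken Clocks    | Wright
Hollow Hills     | Carter
The Long Road    | Jones 
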